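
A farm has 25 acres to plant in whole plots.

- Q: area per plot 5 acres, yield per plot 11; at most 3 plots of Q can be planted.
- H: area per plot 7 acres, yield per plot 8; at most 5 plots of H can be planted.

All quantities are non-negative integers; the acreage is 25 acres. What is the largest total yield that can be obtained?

41

Q has the best ratio (11/5); taking only Q gives at most 3×11 = 33 (stopped by the supply cap of 3).
Mixing does better — 3×Q and 1×H: area 22 ≤ 25, yield 3·11 + 1·8 = 41.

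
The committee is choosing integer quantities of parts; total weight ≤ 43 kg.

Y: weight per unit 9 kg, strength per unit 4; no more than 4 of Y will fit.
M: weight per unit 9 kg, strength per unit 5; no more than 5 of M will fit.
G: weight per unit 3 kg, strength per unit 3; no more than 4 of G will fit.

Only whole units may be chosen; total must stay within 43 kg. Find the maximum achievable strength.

4×M and 2×G: weight 42 ≤ 43, strength 4·5 + 2·3 = 26.
3×M and 4×G: weight 39 ≤ 43, strength 3·5 + 4·3 = 27.
Best is 27.

27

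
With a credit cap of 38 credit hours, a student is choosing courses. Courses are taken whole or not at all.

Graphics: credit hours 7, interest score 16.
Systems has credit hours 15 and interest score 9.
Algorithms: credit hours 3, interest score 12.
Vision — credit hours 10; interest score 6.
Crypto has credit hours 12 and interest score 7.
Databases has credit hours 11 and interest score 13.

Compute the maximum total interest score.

Allowing fractional choices, the relaxed optimum would be about 51.2, but courses are indivisible.
Graphics + Algorithms + Crypto + Databases: credit hours 7 + 3 + 12 + 11 = 33 ≤ 38, interest score 16 + 12 + 7 + 13 = 48.
Graphics + Systems + Algorithms + Databases: credit hours 7 + 15 + 3 + 11 = 36 ≤ 38, interest score 16 + 9 + 12 + 13 = 50.
Graphics + Algorithms + Vision + Databases: credit hours 7 + 3 + 10 + 11 = 31 ≤ 38, interest score 16 + 12 + 6 + 13 = 47.
Best is Graphics, Systems, Algorithms, and Databases with total interest score 50.

50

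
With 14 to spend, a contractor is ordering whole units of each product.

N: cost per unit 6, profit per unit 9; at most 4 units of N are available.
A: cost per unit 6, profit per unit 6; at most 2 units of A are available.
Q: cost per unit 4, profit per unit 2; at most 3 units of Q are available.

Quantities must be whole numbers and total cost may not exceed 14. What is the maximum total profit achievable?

1×N and 1×A: cost 12 ≤ 14, profit 1·9 + 1·6 = 15.
2×N: cost 12 ≤ 14, profit 2·9 = 18.
Best is 18.

18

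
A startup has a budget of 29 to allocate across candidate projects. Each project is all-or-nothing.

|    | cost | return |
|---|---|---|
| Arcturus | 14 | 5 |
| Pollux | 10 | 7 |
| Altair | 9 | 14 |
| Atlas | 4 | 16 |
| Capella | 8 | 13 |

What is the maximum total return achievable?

Allowing fractional choices, the relaxed optimum would be about 48.6, but projects are indivisible.
Pollux + Atlas + Capella: cost 10 + 4 + 8 = 22 ≤ 29, return 7 + 16 + 13 = 36.
Pollux + Altair + Atlas: cost 10 + 9 + 4 = 23 ≤ 29, return 7 + 14 + 16 = 37.
Altair + Atlas + Capella: cost 9 + 4 + 8 = 21 ≤ 29, return 14 + 16 + 13 = 43.
Best is Altair, Atlas, and Capella with total return 43.

43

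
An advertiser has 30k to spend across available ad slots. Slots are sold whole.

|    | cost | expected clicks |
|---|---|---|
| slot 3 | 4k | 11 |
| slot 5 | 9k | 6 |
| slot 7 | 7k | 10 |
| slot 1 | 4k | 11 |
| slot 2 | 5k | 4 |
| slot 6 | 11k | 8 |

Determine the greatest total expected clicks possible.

42

Allowing fractional choices, the relaxed optimum would be about 43.3, but ad slots are indivisible.
slot 3 + slot 7 + slot 1 + slot 6: cost 4 + 7 + 4 + 11 = 26 ≤ 30, expected clicks 11 + 10 + 11 + 8 = 40.
slot 3 + slot 5 + slot 7 + slot 1 + slot 2: cost 4 + 9 + 7 + 4 + 5 = 29 ≤ 30, expected clicks 11 + 6 + 10 + 11 + 4 = 42.
Best is slot 3, slot 5, slot 7, slot 1, and slot 2 with total expected clicks 42.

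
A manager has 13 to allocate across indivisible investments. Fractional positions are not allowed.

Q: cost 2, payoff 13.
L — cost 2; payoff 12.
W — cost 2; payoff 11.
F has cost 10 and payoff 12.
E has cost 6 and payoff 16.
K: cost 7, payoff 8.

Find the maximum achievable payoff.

Q + L + W + E: cost 2 + 2 + 2 + 6 = 12 ≤ 13, payoff 13 + 12 + 11 + 16 = 52.
Q + L + W + K: cost 2 + 2 + 2 + 7 = 13 ≤ 13, payoff 13 + 12 + 11 + 8 = 44.
Q + L + E: cost 2 + 2 + 6 = 10 ≤ 13, payoff 13 + 12 + 16 = 41.
Best is Q, L, W, and E with total payoff 52.

52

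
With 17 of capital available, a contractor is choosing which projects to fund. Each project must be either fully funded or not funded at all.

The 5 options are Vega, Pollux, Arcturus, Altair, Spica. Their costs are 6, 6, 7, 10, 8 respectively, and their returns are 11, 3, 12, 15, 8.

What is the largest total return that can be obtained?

Allowing fractional choices, the relaxed optimum would be about 29.0, but projects are indivisible.
Arcturus + Altair: cost 7 + 10 = 17 ≤ 17, return 12 + 15 = 27.
Vega + Altair: cost 6 + 10 = 16 ≤ 17, return 11 + 15 = 26.
Vega + Arcturus: cost 6 + 7 = 13 ≤ 17, return 11 + 12 = 23.
Best is Arcturus and Altair with total return 27.

27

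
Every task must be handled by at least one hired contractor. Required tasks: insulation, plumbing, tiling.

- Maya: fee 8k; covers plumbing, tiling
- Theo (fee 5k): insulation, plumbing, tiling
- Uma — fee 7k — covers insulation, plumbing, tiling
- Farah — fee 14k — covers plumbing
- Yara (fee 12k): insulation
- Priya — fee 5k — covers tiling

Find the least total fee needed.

5

Theo alone covers insulation, plumbing, tiling — every task.
Total fee: 5.
No cover costs less than 5.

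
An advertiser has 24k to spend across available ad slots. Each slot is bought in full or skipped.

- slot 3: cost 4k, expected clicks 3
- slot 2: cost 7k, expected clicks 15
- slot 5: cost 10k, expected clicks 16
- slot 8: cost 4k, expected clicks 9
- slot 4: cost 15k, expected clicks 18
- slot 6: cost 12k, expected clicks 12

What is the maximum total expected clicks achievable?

40

Allowing fractional choices, the relaxed optimum would be about 43.6, but ad slots are indivisible.
slot 2 + slot 8 + slot 6: cost 7 + 4 + 12 = 23 ≤ 24, expected clicks 15 + 9 + 12 = 36.
slot 2 + slot 5 + slot 8: cost 7 + 10 + 4 = 21 ≤ 24, expected clicks 15 + 16 + 9 = 40.
slot 3 + slot 2 + slot 5: cost 4 + 7 + 10 = 21 ≤ 24, expected clicks 3 + 15 + 16 = 34.
Best is slot 2, slot 5, and slot 8 with total expected clicks 40.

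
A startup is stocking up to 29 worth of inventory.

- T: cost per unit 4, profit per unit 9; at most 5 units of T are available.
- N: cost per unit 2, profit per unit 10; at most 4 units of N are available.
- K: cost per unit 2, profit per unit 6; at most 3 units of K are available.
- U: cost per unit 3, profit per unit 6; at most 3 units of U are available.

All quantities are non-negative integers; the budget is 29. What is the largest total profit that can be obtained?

N has the best ratio (10/2); taking only N gives at most 4×10 = 40 (stopped by the supply cap of 4).
Mixing does better — 3×T, 4×N, 3×K, and 1×U: cost 29 ≤ 29, profit 3·9 + 4·10 + 3·6 + 1·6 = 91.

91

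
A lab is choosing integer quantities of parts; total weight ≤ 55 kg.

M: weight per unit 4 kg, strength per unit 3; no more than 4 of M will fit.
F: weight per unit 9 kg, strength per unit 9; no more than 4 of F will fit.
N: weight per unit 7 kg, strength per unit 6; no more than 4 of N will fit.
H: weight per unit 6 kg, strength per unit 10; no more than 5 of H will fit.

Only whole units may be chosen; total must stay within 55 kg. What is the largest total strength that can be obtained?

Take 2×F, 1×N, and 5×H: weight 55 ≤ 55, strength 2·9 + 1·6 + 5·10 = 74.
H has the best ratio (10/6) and is taken to its limit of 5; remaining capacity is filled optimally with the others.

74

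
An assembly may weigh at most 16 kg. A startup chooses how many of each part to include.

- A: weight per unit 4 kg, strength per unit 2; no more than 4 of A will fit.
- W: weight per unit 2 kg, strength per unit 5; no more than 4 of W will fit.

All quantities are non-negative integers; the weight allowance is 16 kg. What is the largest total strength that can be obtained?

24

W has the best ratio (5/2); taking only W gives at most 4×5 = 20 (stopped by the supply cap of 4).
Mixing does better — 2×A and 4×W: weight 16 ≤ 16, strength 2·2 + 4·5 = 24.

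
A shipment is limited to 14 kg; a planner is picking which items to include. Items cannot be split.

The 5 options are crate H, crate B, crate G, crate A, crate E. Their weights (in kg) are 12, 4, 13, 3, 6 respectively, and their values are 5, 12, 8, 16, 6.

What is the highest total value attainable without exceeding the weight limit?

Allowing fractional choices, the relaxed optimum would be about 34.6, but items are indivisible.
crate B + crate A + crate E: weight 4 + 3 + 6 = 13 ≤ 14, value 12 + 16 + 6 = 34.
crate B + crate A: weight 4 + 3 = 7 ≤ 14, value 12 + 16 = 28.
Best is crate B, crate A, and crate E with total value 34.

34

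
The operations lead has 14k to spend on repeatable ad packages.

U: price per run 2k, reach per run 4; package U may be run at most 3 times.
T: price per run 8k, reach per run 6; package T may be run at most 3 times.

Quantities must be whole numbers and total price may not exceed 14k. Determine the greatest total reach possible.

18

Take 3×U and 1×T: price 14 ≤ 14, reach 3·4 + 1·6 = 18.
U has the best ratio (4/2) and is taken to its limit of 3; remaining capacity is filled optimally with the others.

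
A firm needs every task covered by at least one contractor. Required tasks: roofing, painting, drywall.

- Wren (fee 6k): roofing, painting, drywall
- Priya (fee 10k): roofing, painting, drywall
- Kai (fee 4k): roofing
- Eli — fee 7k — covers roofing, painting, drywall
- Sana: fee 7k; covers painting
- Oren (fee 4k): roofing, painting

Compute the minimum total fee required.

6

Wren alone covers roofing, painting, drywall — every task.
Total fee: 6.
No cover costs less than 6.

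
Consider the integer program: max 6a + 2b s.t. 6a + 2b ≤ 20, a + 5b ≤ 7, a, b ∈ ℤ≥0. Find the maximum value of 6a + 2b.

The continuous relaxation peaks at (3.33, 0) with value 20.00; rounding to a feasible lattice point costs some objective.
(a,b)=(3,0) is feasible, giving 18.
(a,b)=(2,1) is feasible, giving 14.
No feasible integer point exceeds 18.

18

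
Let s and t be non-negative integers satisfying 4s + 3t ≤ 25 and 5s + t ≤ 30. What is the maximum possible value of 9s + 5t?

(s,t)=(6,0): 4·6+3·0=24≤25, 5·6+1·0=30≤30, objective 54.
(s,t)=(5,1): 4·5+3·1=23≤25, 5·5+1·1=26≤30, objective 50.
No feasible integer point exceeds 54.

54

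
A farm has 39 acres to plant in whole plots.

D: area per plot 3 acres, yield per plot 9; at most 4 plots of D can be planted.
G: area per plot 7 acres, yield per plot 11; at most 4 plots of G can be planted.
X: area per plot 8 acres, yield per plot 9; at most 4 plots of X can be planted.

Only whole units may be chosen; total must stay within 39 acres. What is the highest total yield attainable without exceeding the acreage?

This is a bounded integer knapsack.
D has the best ratio (9/3); taking only D gives at most 4×9 = 36 (stopped by the supply cap of 4).
Mixing does better — 3×D and 4×G: area 37 ≤ 39, yield 3·9 + 4·11 = 71.

71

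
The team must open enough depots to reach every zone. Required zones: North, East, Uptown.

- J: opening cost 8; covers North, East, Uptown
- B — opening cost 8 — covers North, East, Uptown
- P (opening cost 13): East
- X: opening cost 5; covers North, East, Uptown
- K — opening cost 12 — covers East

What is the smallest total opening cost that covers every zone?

5

X alone covers North, East, Uptown — every zone.
Total opening cost: 5.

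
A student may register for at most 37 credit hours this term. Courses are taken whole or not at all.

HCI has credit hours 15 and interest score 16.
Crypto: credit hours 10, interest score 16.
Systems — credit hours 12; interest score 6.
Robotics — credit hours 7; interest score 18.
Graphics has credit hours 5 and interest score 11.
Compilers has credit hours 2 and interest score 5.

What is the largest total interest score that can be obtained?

Crypto + Systems + Robotics + Graphics + Compilers: credit hours 10 + 12 + 7 + 5 + 2 = 36 ≤ 37, interest score 16 + 6 + 18 + 11 + 5 = 56.
HCI + Crypto + Robotics + Compilers: credit hours 15 + 10 + 7 + 2 = 34 ≤ 37, interest score 16 + 16 + 18 + 5 = 55.
HCI + Crypto + Robotics + Graphics: credit hours 15 + 10 + 7 + 5 = 37 ≤ 37, interest score 16 + 16 + 18 + 11 = 61.
Best is HCI, Crypto, Robotics, and Graphics with total interest score 61.

61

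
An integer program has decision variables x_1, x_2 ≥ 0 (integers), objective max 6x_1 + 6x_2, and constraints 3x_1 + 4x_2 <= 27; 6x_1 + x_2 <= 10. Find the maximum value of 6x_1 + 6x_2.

(x_1,x_2)=(0,6): 3·0+4·6=24≤27, 6·0+1·6=6≤10, objective 36.
(x_1,x_2)=(0,5): 3·0+4·5=20≤27, 6·0+1·5=5≤10, objective 30.
The best lattice point is (0,6), giving 36.

36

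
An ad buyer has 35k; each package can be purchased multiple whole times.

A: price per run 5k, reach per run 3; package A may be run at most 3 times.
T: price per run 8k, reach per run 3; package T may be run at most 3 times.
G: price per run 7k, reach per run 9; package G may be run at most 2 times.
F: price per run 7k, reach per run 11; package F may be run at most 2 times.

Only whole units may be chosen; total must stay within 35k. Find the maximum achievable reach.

1×A, 2×G, and 2×F: price 33 ≤ 35, reach 1·3 + 2·9 + 2·11 = 43.
2×G and 2×F: price 28 ≤ 35, reach 2·9 + 2·11 = 40.
Best is 43.

43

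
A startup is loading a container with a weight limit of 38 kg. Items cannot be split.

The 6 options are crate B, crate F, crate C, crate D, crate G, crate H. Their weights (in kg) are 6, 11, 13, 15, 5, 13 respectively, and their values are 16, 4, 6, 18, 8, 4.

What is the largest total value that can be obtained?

46

Allowing fractional choices, the relaxed optimum would be about 47.5, but items are indivisible.
crate B + crate F + crate D + crate G: weight 6 + 11 + 15 + 5 = 37 ≤ 38, value 16 + 4 + 18 + 8 = 46.
crate B + crate D + crate G: weight 6 + 15 + 5 = 26 ≤ 38, value 16 + 18 + 8 = 42.
crate B + crate C + crate D: weight 6 + 13 + 15 = 34 ≤ 38, value 16 + 6 + 18 = 40.
Best is crate B, crate F, crate D, and crate G with total value 46.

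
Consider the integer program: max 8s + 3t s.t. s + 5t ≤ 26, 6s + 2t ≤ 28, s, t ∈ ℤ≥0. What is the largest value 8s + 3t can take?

The continuous relaxation peaks at (3.14, 4.57) with value 38.86; rounding to a feasible lattice point costs some objective.
(s,t)=(4,2): 1·4+5·2=14≤26, 6·4+2·2=28≤28, objective 38.
(s,t)=(3,4): 1·3+5·4=23≤26, 6·3+2·4=26≤28, objective 36.
(s,t)=(4,1): 1·4+5·1=9≤26, 6·4+2·1=26≤28, objective 35.
Maximum is 38 at (s,t)=(4,2).

38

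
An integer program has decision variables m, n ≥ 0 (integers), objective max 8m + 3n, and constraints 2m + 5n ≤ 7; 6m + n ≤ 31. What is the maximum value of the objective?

24

Relaxing integrality, the LP optimum is 28.00 at (m,n) = (3.5, 0), which is not an integer point.
(m,n)=(3,0) is feasible, giving 24.
(m,n)=(2,0) is feasible, giving 16.
Maximum is 24 at (m,n)=(3,0).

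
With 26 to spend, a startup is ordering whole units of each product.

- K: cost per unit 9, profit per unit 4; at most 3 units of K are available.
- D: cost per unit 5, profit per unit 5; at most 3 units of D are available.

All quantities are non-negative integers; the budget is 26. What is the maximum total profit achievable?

19

1×K and 3×D: cost 24 ≤ 26, profit 1·4 + 3·5 = 19.
3×D: cost 15 ≤ 26, profit 3·5 = 15.
Best is 19.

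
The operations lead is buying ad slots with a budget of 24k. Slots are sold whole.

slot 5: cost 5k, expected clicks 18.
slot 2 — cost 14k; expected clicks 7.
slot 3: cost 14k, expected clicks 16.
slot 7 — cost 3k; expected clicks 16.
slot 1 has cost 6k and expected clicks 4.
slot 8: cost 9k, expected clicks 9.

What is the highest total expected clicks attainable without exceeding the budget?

50

This is a 0-1 knapsack instance.
Allowing fractional choices, the relaxed optimum would be about 52.0, but ad slots are indivisible.
slot 5 + slot 7 + slot 8: cost 5 + 3 + 9 = 17 ≤ 24, expected clicks 18 + 16 + 9 = 43.
slot 5 + slot 3 + slot 7: cost 5 + 14 + 3 = 22 ≤ 24, expected clicks 18 + 16 + 16 = 50.
slot 5 + slot 7 + slot 1 + slot 8: cost 5 + 3 + 6 + 9 = 23 ≤ 24, expected clicks 18 + 16 + 4 + 9 = 47.
Best is slot 5, slot 3, and slot 7 with total expected clicks 50.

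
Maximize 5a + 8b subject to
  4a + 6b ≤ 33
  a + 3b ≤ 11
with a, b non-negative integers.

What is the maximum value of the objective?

41

The continuous relaxation peaks at (5.5, 1.83) with value 42.17; rounding to a feasible lattice point costs some objective.
(a,b)=(5,2): 4·5+6·2=32≤33, 1·5+3·2=11≤11, objective 41.
(a,b)=(6,1): 4·6+6·1=30≤33, 1·6+3·1=9≤11, objective 38.
Maximum is 41 at (a,b)=(5,2).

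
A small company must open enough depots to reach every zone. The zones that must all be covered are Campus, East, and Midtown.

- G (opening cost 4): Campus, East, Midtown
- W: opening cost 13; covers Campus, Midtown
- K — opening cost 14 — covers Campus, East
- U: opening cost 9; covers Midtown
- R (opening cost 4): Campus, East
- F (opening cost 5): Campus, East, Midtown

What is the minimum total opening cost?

G alone covers Campus, East, Midtown — every zone.
Total opening cost: 4.

4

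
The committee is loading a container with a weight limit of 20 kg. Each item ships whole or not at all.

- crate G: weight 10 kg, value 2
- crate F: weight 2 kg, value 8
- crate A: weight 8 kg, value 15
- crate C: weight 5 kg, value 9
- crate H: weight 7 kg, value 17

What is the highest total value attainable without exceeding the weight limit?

Allowing fractional choices, the relaxed optimum would be about 45.4, but items are indivisible.
crate A + crate C + crate H: weight 8 + 5 + 7 = 20 ≤ 20, value 15 + 9 + 17 = 41.
crate F + crate A + crate H: weight 2 + 8 + 7 = 17 ≤ 20, value 8 + 15 + 17 = 40.
crate F + crate C + crate H: weight 2 + 5 + 7 = 14 ≤ 20, value 8 + 9 + 17 = 34.
Best is crate A, crate C, and crate H with total value 41.

41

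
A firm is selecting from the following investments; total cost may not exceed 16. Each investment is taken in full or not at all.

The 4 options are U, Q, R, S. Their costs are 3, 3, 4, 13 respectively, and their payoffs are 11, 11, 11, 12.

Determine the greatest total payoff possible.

33

This is a 0-1 knapsack instance.
Allowing fractional choices, the relaxed optimum would be about 38.5, but investments are indivisible.
Q + S: cost 3 + 13 = 16 ≤ 16, payoff 11 + 12 = 23.
U + S: cost 3 + 13 = 16 ≤ 16, payoff 11 + 12 = 23.
U + Q + R: cost 3 + 3 + 4 = 10 ≤ 16, payoff 11 + 11 + 11 = 33.
Best is U, Q, and R with total payoff 33.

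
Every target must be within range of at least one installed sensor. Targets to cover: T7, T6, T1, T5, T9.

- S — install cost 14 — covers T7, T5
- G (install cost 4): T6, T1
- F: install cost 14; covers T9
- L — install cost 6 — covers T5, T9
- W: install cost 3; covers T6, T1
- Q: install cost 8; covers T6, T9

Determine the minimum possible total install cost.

This is an integer covering problem.
Choose S, L, and W: together they cover T7, T6, T1, T5, T9 — every target.
Total install cost: 14 + 6 + 3 = 23.
No cover costs less than 23.

23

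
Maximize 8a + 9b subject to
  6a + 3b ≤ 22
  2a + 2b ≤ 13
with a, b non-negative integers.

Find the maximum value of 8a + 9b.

(a,b)=(0,6): 6·0+3·6=18≤22, 2·0+2·6=12≤13, objective 54.
(a,b)=(1,5): 6·1+3·5=21≤22, 2·1+2·5=12≤13, objective 53.
No feasible integer point exceeds 54.

54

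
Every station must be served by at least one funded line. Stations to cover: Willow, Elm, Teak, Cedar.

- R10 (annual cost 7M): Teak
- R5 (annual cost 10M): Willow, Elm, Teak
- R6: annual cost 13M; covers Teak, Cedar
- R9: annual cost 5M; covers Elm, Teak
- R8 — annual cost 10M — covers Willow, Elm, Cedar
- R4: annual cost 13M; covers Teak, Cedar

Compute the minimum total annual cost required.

This is a weighted set-cover instance.
Choose R9 and R8: together they cover Willow, Elm, Teak, Cedar — every station.
Total annual cost: 5 + 10 = 15.

15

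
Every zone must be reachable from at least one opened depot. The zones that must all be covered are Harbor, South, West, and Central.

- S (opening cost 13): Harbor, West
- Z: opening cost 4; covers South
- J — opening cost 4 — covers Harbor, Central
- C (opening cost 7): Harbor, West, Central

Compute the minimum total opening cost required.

11

The greedy cost-per-new-zone heuristic would pick J, Z, and C for 15, but a cheaper cover exists.
Choose Z and C: together they cover Harbor, South, West, Central — every zone.
Total opening cost: 4 + 7 = 11.
No cover costs less than 11.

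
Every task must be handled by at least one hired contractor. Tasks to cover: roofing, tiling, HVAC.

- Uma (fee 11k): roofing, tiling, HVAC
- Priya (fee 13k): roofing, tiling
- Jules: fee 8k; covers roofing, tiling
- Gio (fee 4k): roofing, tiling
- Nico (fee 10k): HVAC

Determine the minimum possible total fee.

The greedy cost-per-new-task heuristic would pick Gio and Nico for 14, but a cheaper cover exists.
Uma alone covers roofing, tiling, HVAC — every task.
Total fee: 11.
No cover costs less than 11.

11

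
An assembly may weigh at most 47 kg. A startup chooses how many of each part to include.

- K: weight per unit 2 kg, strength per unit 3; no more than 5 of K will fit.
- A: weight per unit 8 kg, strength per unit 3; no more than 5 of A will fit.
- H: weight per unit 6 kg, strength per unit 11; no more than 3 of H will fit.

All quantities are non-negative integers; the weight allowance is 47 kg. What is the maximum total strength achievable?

54

This is a bounded integer knapsack.
4×K, 2×A, and 3×H: weight 42 ≤ 47, strength 4·3 + 2·3 + 3·11 = 51.
5×K, 2×A, and 3×H: weight 44 ≤ 47, strength 5·3 + 2·3 + 3·11 = 54.
Best is 54.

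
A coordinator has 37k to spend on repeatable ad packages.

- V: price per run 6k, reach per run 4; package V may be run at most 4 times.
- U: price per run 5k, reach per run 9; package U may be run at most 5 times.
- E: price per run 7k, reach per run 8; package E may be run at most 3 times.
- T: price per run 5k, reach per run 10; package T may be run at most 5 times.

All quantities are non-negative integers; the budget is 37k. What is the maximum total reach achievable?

1×U, 1×E, and 5×T: price 37 ≤ 37, reach 1·9 + 1·8 + 5·10 = 67.
2×U and 5×T: price 35 ≤ 37, reach 2·9 + 5·10 = 68.
Best is 68.

68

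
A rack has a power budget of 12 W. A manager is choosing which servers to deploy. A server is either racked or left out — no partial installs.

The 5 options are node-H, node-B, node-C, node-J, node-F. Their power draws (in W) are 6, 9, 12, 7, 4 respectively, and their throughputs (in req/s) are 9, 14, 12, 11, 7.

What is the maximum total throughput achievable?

This is a 0-1 knapsack instance.
Allowing fractional choices, the relaxed optimum would be about 19.6, but servers are indivisible.
node-H + node-F: power draw 6 + 4 = 10 ≤ 12, throughput 9 + 7 = 16.
node-J + node-F: power draw 7 + 4 = 11 ≤ 12, throughput 11 + 7 = 18.
node-B: power draw 9 ≤ 12, throughput 14.
Best is node-J and node-F with total throughput 18.

18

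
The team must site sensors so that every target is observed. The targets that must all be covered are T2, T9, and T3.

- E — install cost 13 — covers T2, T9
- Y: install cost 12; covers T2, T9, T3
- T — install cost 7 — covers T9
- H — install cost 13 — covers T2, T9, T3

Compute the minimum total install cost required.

12

Y alone covers T2, T9, T3 — every target.
Total install cost: 12.
No cover costs less than 12.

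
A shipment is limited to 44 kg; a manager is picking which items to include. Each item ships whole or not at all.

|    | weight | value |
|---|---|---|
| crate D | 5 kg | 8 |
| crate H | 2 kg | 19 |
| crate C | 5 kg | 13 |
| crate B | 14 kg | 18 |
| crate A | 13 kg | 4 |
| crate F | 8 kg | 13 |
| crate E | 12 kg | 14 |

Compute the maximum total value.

77

crate H + crate C + crate B + crate F + crate E: weight 2 + 5 + 14 + 8 + 12 = 41 ≤ 44, value 19 + 13 + 18 + 13 + 14 = 77.
crate D + crate H + crate C + crate B + crate E: weight 5 + 2 + 5 + 14 + 12 = 38 ≤ 44, value 8 + 19 + 13 + 18 + 14 = 72.
Best is crate H, crate C, crate B, crate F, and crate E with total value 77.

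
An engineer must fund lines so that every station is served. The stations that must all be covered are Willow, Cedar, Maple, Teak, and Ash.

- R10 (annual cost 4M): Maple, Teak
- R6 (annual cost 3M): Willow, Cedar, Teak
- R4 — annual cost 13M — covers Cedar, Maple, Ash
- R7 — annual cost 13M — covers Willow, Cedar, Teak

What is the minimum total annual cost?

The greedy cost-per-new-station heuristic would pick R6, R10, and R4 for 20, but a cheaper cover exists.
Choose R6 and R4: together they cover Willow, Cedar, Maple, Teak, Ash — every station.
Total annual cost: 3 + 13 = 16.
No cover costs less than 16.

16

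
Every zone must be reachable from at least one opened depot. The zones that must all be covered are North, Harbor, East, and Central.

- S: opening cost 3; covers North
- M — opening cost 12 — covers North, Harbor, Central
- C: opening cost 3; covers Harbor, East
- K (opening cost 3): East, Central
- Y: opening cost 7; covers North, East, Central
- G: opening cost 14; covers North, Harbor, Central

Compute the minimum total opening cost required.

9

This is a weighted set-cover instance.
Choose S, C, and K: together they cover North, Harbor, East, Central — every zone.
Total opening cost: 3 + 3 + 3 = 9.
No cover costs less than 9.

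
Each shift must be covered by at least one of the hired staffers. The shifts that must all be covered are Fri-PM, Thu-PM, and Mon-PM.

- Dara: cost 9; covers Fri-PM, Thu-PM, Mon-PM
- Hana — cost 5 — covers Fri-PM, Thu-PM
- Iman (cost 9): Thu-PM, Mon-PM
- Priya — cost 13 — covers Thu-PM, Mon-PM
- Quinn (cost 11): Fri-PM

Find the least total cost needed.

9

This is a weighted set-cover instance.
Dara alone covers Fri-PM, Thu-PM, Mon-PM — every shift.
Total cost: 9.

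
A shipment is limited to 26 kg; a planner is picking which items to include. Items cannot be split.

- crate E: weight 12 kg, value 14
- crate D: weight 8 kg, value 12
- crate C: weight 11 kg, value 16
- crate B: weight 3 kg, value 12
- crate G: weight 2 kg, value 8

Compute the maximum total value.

Allowing fractional choices, the relaxed optimum would be about 50.3, but items are indivisible.
crate E + crate C + crate B: weight 12 + 11 + 3 = 26 ≤ 26, value 14 + 16 + 12 = 42.
crate E + crate D + crate B + crate G: weight 12 + 8 + 3 + 2 = 25 ≤ 26, value 14 + 12 + 12 + 8 = 46.
crate D + crate C + crate B + crate G: weight 8 + 11 + 3 + 2 = 24 ≤ 26, value 12 + 16 + 12 + 8 = 48.
Best is crate D, crate C, crate B, and crate G with total value 48.

48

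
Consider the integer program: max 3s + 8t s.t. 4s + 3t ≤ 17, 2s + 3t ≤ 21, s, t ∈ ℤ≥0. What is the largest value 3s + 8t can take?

(s,t)=(0,5): 4·0+3·5=15≤17, 2·0+3·5=15≤21, objective 40.
(s,t)=(1,4): 4·1+3·4=16≤17, 2·1+3·4=14≤21, objective 35.
No feasible integer point exceeds 40.

40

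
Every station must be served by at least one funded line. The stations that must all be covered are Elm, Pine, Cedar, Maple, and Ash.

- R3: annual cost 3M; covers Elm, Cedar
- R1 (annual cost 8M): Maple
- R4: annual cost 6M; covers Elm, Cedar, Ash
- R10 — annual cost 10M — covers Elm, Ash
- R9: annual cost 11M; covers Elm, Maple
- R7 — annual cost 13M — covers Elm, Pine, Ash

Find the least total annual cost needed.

24

The greedy cost-per-new-station heuristic would pick R3, R4, R1, and R7 for 30, but a cheaper cover exists.
Choose R3, R1, and R7: together they cover Elm, Pine, Cedar, Maple, Ash — every station.
Total annual cost: 3 + 8 + 13 = 24.
No cover costs less than 24.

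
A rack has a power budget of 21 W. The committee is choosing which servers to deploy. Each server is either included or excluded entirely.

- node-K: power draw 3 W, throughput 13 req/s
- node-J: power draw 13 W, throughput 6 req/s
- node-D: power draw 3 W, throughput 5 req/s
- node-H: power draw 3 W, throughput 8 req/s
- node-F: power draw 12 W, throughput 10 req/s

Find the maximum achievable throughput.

36

Take node-K, node-D, node-H, and node-F: power draw 3 + 3 + 3 + 12 = 21 ≤ 21, throughput 13 + 5 + 8 + 10 = 36.
No other feasible combination does better.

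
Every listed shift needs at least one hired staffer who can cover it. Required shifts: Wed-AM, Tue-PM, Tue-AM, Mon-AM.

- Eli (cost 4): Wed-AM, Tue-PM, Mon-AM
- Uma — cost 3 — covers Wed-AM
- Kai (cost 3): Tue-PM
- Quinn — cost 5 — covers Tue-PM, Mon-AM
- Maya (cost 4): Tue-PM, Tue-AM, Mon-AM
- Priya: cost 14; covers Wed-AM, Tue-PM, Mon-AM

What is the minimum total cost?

This is an integer covering problem.
The greedy cost-per-new-shift heuristic would pick Eli and Maya for 8, but a cheaper cover exists.
Choose Uma and Maya: together they cover Wed-AM, Tue-PM, Tue-AM, Mon-AM — every shift.
Total cost: 3 + 4 = 7.
No cover costs less than 7.

7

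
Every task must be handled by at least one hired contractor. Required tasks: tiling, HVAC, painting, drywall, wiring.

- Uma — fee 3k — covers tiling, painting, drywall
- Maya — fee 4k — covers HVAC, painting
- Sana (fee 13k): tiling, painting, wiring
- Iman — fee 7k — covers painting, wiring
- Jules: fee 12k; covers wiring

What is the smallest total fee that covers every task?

14

This is an integer covering problem.
Choose Uma, Maya, and Iman: together they cover tiling, HVAC, painting, drywall, wiring — every task.
Total fee: 3 + 4 + 7 = 14.
No cover costs less than 14.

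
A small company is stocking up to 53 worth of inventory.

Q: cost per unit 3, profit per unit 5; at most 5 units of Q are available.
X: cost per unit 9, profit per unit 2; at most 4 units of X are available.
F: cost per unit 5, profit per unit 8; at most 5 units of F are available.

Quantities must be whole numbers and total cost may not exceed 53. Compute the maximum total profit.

67

Take 5×Q, 1×X, and 5×F: cost 49 ≤ 53, profit 5·5 + 1·2 + 5·8 = 67.
Q has the best ratio (5/3) and is taken to its limit of 5; remaining capacity is filled optimally with the others.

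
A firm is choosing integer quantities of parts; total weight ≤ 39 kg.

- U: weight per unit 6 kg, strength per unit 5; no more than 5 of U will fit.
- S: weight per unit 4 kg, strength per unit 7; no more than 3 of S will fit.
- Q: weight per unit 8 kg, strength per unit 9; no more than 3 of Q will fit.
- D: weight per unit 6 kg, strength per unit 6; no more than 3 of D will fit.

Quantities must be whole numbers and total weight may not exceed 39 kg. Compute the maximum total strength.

48

This is a bounded integer knapsack.
Take 3×S, 1×Q, and 3×D: weight 38 ≤ 39, strength 3·7 + 1·9 + 3·6 = 48.
S has the best ratio (7/4) and is taken to its limit of 3; remaining capacity is filled optimally with the others.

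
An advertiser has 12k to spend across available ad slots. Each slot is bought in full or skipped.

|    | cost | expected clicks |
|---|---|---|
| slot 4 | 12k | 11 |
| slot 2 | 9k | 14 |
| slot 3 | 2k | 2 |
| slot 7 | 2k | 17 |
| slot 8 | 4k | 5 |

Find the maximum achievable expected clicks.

31

Allowing fractional choices, the relaxed optimum would be about 32.2, but ad slots are indivisible.
slot 3 + slot 7 + slot 8: cost 2 + 2 + 4 = 8 ≤ 12, expected clicks 2 + 17 + 5 = 24.
slot 2 + slot 7: cost 9 + 2 = 11 ≤ 12, expected clicks 14 + 17 = 31.
Best is slot 2 and slot 7 with total expected clicks 31.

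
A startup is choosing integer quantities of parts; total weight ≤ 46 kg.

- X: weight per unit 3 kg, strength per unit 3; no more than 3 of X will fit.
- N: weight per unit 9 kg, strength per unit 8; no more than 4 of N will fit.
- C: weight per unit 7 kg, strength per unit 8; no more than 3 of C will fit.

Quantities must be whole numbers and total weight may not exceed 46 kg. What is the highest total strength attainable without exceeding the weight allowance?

46

This is a bounded integer knapsack.
Take 2×X, 2×N, and 3×C: weight 45 ≤ 46, strength 2·3 + 2·8 + 3·8 = 46.
C has the best ratio (8/7) and is taken to its limit of 3; remaining capacity is filled optimally with the others.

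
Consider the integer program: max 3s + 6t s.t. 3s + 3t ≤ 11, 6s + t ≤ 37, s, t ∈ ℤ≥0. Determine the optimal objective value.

(s,t)=(0,3) is feasible, giving 18.
(s,t)=(1,2) is feasible, giving 15.
The best lattice point is (0,3), giving 18.

18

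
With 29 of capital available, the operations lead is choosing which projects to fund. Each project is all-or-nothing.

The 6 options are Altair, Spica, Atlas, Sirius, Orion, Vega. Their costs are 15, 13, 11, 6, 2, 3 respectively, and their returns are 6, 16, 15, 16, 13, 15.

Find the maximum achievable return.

60

Allowing fractional choices, the relaxed optimum would be about 67.6, but projects are indivisible.
Atlas + Sirius + Orion + Vega: cost 11 + 6 + 2 + 3 = 22 ≤ 29, return 15 + 16 + 13 + 15 = 59.
Spica + Sirius + Orion + Vega: cost 13 + 6 + 2 + 3 = 24 ≤ 29, return 16 + 16 + 13 + 15 = 60.
Spica + Atlas + Orion + Vega: cost 13 + 11 + 2 + 3 = 29 ≤ 29, return 16 + 15 + 13 + 15 = 59.
Best is Spica, Sirius, Orion, and Vega with total return 60.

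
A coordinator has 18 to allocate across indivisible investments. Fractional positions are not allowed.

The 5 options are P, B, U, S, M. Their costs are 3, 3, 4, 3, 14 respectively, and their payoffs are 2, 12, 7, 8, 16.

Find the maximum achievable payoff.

This is a 0-1 knapsack instance.
B + U + S: cost 3 + 4 + 3 = 10 ≤ 18, payoff 12 + 7 + 8 = 27.
B + M: cost 3 + 14 = 17 ≤ 18, payoff 12 + 16 = 28.
P + B + U + S: cost 3 + 3 + 4 + 3 = 13 ≤ 18, payoff 2 + 12 + 7 + 8 = 29.
Best is P, B, U, and S with total payoff 29.

29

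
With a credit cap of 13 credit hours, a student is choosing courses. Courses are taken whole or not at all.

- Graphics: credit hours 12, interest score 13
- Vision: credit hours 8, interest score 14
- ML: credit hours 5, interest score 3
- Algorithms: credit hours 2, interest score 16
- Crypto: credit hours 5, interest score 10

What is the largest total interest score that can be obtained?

Allowing fractional choices, the relaxed optimum would be about 36.5, but courses are indivisible.
Algorithms + Crypto: credit hours 2 + 5 = 7 ≤ 13, interest score 16 + 10 = 26.
ML + Algorithms + Crypto: credit hours 5 + 2 + 5 = 12 ≤ 13, interest score 3 + 16 + 10 = 29.
Vision + Algorithms: credit hours 8 + 2 = 10 ≤ 13, interest score 14 + 16 = 30.
Best is Vision and Algorithms with total interest score 30.

30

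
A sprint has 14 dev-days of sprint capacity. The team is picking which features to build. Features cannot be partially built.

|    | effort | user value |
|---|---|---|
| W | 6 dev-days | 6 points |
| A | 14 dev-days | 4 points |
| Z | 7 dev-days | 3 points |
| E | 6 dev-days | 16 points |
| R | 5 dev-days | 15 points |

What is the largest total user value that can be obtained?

Allowing fractional choices, the relaxed optimum would be about 34.0, but features are indivisible.
E + R: effort 6 + 5 = 11 ≤ 14, user value 16 + 15 = 31.
W + R: effort 6 + 5 = 11 ≤ 14, user value 6 + 15 = 21.
W + E: effort 6 + 6 = 12 ≤ 14, user value 6 + 16 = 22.
Best is E and R with total user value 31.

31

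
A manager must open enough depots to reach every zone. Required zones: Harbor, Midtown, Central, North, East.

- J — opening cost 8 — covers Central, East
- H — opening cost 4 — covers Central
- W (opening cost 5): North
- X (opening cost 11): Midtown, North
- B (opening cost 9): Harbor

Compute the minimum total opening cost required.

28

This is an integer covering problem.
Choose J, X, and B: together they cover Harbor, Midtown, Central, North, East — every zone.
Total opening cost: 8 + 11 + 9 = 28.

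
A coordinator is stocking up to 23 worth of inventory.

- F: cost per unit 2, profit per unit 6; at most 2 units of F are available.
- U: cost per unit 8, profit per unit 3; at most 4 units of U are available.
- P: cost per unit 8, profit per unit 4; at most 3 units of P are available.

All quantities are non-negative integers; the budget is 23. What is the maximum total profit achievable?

Take 2×F and 2×P: cost 20 ≤ 23, profit 2·6 + 2·4 = 20.
F has the best ratio (6/2) and is taken to its limit of 2; remaining capacity is filled optimally with the others.

20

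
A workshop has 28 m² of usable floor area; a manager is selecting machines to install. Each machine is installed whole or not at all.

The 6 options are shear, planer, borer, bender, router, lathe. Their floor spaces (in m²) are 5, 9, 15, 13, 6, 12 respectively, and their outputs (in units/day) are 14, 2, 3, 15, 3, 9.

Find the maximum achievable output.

Allowing fractional choices, the relaxed optimum would be about 36.5, but machines are indivisible.
shear + bender + router: floor space 5 + 13 + 6 = 24 ≤ 28, output 14 + 15 + 3 = 32.
shear + planer + bender: floor space 5 + 9 + 13 = 27 ≤ 28, output 14 + 2 + 15 = 31.
shear + bender: floor space 5 + 13 = 18 ≤ 28, output 14 + 15 = 29.
Best is shear, bender, and router with total output 32.

32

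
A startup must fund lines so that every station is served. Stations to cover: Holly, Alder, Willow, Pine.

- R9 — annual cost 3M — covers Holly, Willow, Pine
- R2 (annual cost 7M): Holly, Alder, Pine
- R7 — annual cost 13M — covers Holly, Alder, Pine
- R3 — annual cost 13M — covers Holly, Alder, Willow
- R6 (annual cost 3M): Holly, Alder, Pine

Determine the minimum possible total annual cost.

6

Choose R9 and R6: together they cover Holly, Alder, Willow, Pine — every station.
Total annual cost: 3 + 3 = 6.
No cover costs less than 6.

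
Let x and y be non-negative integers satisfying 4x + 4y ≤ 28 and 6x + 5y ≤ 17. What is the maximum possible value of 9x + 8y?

(x,y)=(2,1): 4·2+4·1=12≤28, 6·2+5·1=17≤17, objective 26.
(x,y)=(1,2): 4·1+4·2=12≤28, 6·1+5·2=16≤17, objective 25.
(x,y)=(0,3): 4·0+4·3=12≤28, 6·0+5·3=15≤17, objective 24.
The best lattice point is (2,1), giving 26.

26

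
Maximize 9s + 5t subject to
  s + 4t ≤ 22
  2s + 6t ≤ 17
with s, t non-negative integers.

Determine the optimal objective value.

The continuous relaxation peaks at (8.5, 0) with value 76.50; rounding to a feasible lattice point costs some objective.
(s,t)=(8,0): 1·8+4·0=8≤22, 2·8+6·0=16≤17, objective 72.
(s,t)=(7,0): 1·7+4·0=7≤22, 2·7+6·0=14≤17, objective 63.
Maximum is 72 at (s,t)=(8,0).

72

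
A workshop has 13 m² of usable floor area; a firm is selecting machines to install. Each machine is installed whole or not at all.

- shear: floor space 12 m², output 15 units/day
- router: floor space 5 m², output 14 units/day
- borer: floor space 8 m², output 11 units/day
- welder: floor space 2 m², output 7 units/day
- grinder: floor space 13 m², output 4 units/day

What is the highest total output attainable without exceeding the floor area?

25

router + borer: floor space 5 + 8 = 13 ≤ 13, output 14 + 11 = 25.
router + welder: floor space 5 + 2 = 7 ≤ 13, output 14 + 7 = 21.
Best is router and borer with total output 25.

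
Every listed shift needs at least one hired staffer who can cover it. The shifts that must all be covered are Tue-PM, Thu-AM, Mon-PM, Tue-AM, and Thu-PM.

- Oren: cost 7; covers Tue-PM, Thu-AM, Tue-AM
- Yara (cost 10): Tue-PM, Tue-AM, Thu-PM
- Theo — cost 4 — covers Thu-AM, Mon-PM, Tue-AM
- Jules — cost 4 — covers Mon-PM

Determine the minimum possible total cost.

Choose Yara and Theo: together they cover Tue-PM, Thu-AM, Mon-PM, Tue-AM, Thu-PM — every shift.
Total cost: 10 + 4 = 14.
No cover costs less than 14.

14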